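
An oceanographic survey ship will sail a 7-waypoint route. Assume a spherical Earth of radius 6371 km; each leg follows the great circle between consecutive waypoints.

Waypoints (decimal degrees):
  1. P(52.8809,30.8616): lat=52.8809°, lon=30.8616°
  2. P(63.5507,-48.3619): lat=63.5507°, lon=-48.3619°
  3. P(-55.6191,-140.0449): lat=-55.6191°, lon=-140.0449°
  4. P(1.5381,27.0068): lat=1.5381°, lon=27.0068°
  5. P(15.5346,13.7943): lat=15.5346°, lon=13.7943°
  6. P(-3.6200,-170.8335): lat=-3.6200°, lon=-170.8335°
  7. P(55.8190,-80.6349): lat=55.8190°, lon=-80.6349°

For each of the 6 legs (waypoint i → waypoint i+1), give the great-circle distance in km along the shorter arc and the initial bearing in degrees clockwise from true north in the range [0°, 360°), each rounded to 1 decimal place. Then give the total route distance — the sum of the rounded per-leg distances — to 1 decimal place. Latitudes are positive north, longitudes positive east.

Leg 1: φ1=0.9229458, φ2=1.1091690, Δφ=0.1862231, Δλ=-1.3827109 rad; a=sin²(Δφ/2)+cosφ1·cosφ2·sin²(Δλ/2)=0.1179110605; c=2·atan2(√a, √(1-a))=0.701030556; dist=6371·c=4466.266 ≈ 4466.3 km; running total=4466.3 km
Leg 1 bearing: y=sinΔλ·cosφ2=-0.43755056, x=cosφ1·sinφ2-sinφ1·cosφ2·cosΔλ=0.47390049; θ=atan2(y, x)=-42.7162° <0 so +360° → 317.2838° ≈ 317.3°
Leg 2: φ1=1.1091690, φ2=-0.9707364, Δφ=-2.0799054, Δλ=-1.6001702 rad; a=sin²(Δφ/2)+cosφ1·cosφ2·sin²(Δλ/2)=0.8731517335; c=2·atan2(√a, √(1-a))=2.413287341; dist=6371·c=15375.054 ≈ 15375.1 km; running total=19841.4 km
Leg 2 bearing: y=sinΔλ·cosφ2=-0.56444832, x=cosφ1·sinφ2-sinφ1·cosφ2·cosΔλ=-0.35274528; θ=atan2(y, x)=-122.0028° <0 so +360° → 237.9972° ≈ 238.0°
Leg 3: φ1=-0.9707364, φ2=0.0268449, Δφ=0.9975813, Δλ=2.9156022 rad; a=sin²(Δφ/2)+cosφ1·cosφ2·sin²(Δλ/2)=0.7861437493; c=2·atan2(√a, √(1-a))=2.180088928; dist=6371·c=13889.347 ≈ 13889.3 km; running total=33730.7 km
Leg 3 bearing: y=sinΔλ·cosφ2=0.22399102, x=cosφ1·sinφ2-sinφ1·cosφ2·cosΔλ=-0.78886947; θ=atan2(y, x)=164.1487° ≈ 164.1°
Leg 4: φ1=0.0268449, φ2=0.2711299, Δφ=0.2442850, Δλ=-0.2306016 rad; a=sin²(Δφ/2)+cosφ1·cosφ2·sin²(Δλ/2)=0.0275921172; c=2·atan2(√a, √(1-a))=0.333764553; dist=6371·c=2126.414 ≈ 2126.4 km; running total=35857.1 km
Leg 4 bearing: y=sinΔλ·cosφ2=-0.22021360, x=cosφ1·sinφ2-sinφ1·cosφ2·cosΔλ=0.24254719; θ=atan2(y, x)=-42.2370° <0 so +360° → 317.7630° ≈ 317.8°
Leg 5: φ1=0.2711299, φ2=-0.0631809, Δφ=-0.3343108, Δλ=-3.2223630 rad; a=sin²(Δφ/2)+cosφ1·cosφ2·sin²(Δλ/2)=0.9876608107; c=2·atan2(√a, √(1-a))=2.918969404; dist=6371·c=18596.754 ≈ 18596.8 km; running total=54453.9 km
Leg 5 bearing: y=sinΔλ·cosφ2=0.08052157, x=cosφ1·sinφ2-sinφ1·cosφ2·cosΔλ=0.20558213; θ=atan2(y, x)=21.3891° ≈ 21.4°
Leg 6: φ1=-0.0631809, φ2=0.9742253, Δφ=1.0374063, Δλ=1.5742626 rad; a=sin²(Δφ/2)+cosφ1·cosφ2·sin²(Δλ/2)=0.5270880921; c=2·atan2(√a, √(1-a))=1.624999048; dist=6371·c=10352.869 ≈ 10352.9 km; running total=64806.8 km
Leg 6 bearing: y=sinΔλ·cosφ2=0.56180570, x=cosφ1·sinφ2-sinφ1·cosφ2·cosΔλ=0.82549336; θ=atan2(y, x)=34.2380° ≈ 34.2°

Leg 1: dist=4466.3 km, bearing=317.3°
Leg 2: dist=15375.1 km, bearing=238.0°
Leg 3: dist=13889.3 km, bearing=164.1°
Leg 4: dist=2126.4 km, bearing=317.8°
Leg 5: dist=18596.8 km, bearing=21.4°
Leg 6: dist=10352.9 km, bearing=34.2°
Total: 64806.8 km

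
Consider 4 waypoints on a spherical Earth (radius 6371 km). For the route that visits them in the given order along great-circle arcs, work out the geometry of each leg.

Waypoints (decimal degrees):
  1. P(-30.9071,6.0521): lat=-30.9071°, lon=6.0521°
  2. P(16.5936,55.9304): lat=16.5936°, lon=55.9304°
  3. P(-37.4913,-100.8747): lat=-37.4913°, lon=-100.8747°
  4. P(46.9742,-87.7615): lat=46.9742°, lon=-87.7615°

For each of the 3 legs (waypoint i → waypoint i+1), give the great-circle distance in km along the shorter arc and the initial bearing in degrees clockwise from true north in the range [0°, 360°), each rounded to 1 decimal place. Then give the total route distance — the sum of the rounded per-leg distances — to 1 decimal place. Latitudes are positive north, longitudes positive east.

Leg 1: dist=7502.1 km, bearing=52.5°
Leg 2: dist=16766.0 km, bearing=219.8°
Leg 3: dist=9482.4 km, bearing=8.9°
Total: 33750.5 km

Leg 1: φ1=-0.5394307, φ2=0.2896130, Δφ=0.8290436, Δλ=0.8705406 rad; a=sin²(Δφ/2)+cosφ1·cosφ2·sin²(Δλ/2)=0.3084034282; c=2·atan2(√a, √(1-a))=1.177545475; dist=6371·c=7502.142 ≈ 7502.1 km; running total=7502.1 km
Leg 1 bearing: y=sinΔλ·cosφ2=0.73283201, x=cosφ1·sinφ2-sinφ1·cosφ2·cosΔλ=0.56224573; θ=atan2(y, x)=52.5037° ≈ 52.5°
Leg 2: φ1=0.2896130, φ2=-0.6543466, Δφ=-0.9439596, Δλ=-2.7367653 rad; a=sin²(Δφ/2)+cosφ1·cosφ2·sin²(Δλ/2)=0.9363778903; c=2·atan2(√a, √(1-a))=2.631615746; dist=6371·c=16766.024 ≈ 16766.0 km; running total=24268.1 km
Leg 2 bearing: y=sinΔλ·cosφ2=-0.31250662, x=cosφ1·sinφ2-sinφ1·cosφ2·cosΔλ=-0.37501594; θ=atan2(y, x)=-140.1950° <0 so +360° → 219.8050° ≈ 219.8°
Leg 3: φ1=-0.6543466, φ2=0.8198545, Δφ=1.4742011, Δλ=0.2288685 rad; a=sin²(Δφ/2)+cosφ1·cosφ2·sin²(Δλ/2)=0.4588361660; c=2·atan2(√a, √(1-a))=1.488375373; dist=6371·c=9482.440 ≈ 9482.4 km; running total=33750.5 km
Leg 3 bearing: y=sinΔλ·cosφ2=0.15480355, x=cosφ1·sinφ2-sinφ1·cosφ2·cosΔλ=0.98450902; θ=atan2(y, x)=8.9360° ≈ 8.9°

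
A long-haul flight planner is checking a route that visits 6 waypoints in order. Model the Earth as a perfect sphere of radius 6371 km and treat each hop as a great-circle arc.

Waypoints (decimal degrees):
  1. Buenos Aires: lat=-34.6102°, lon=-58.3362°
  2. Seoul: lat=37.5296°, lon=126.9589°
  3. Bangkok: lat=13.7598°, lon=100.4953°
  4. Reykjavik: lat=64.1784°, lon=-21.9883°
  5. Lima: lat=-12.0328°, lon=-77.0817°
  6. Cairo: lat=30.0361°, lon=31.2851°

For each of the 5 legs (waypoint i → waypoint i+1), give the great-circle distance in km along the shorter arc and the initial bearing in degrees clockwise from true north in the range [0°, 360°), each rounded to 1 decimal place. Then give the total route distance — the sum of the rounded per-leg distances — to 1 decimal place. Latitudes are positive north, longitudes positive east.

Leg 1: φ1=-0.6040619, φ2=0.6550151, Δφ=1.2590770, Δλ=3.2340096 rad; a=sin²(Δφ/2)+cosφ1·cosφ2·sin²(Δλ/2)=0.9979584193; c=2·atan2(√a, √(1-a))=3.051194168; dist=6371·c=19439.158 ≈ 19439.2 km; running total=19439.2 km
Leg 1 bearing: y=sinΔλ·cosφ2=-0.07318592, x=cosφ1·sinφ2-sinφ1·cosφ2·cosΔλ=0.05285330; θ=atan2(y, x)=-54.1640° <0 so +360° → 305.8360° ≈ 305.8°
Leg 2: φ1=0.6550151, φ2=0.2401538, Δφ=-0.4148613, Δλ=-0.4618770 rad; a=sin²(Δφ/2)+cosφ1·cosφ2·sin²(Δλ/2)=0.0827697325; c=2·atan2(√a, √(1-a))=0.583643213; dist=6371·c=3718.391 ≈ 3718.4 km; running total=23157.6 km
Leg 2 bearing: y=sinΔλ·cosφ2=-0.43284024, x=cosφ1·sinφ2-sinφ1·cosφ2·cosΔλ=-0.34106443; θ=atan2(y, x)=-128.2370° <0 so +360° → 231.7630° ≈ 231.8°
Leg 3: φ1=0.2401538, φ2=1.1201244, Δφ=0.8799706, Δλ=-2.1377421 rad; a=sin²(Δφ/2)+cosφ1·cosφ2·sin²(Δλ/2)=0.5065548578; c=2·atan2(√a, √(1-a))=1.583906418; dist=6371·c=10091.068 ≈ 10091.1 km; running total=33248.7 km
Leg 3 bearing: y=sinΔλ·cosφ2=-0.36742339, x=cosφ1·sinφ2-sinφ1·cosφ2·cosΔλ=0.92996139; θ=atan2(y, x)=-21.5587° <0 so +360° → 338.4413° ≈ 338.4°
Leg 4: φ1=1.1201244, φ2=-0.2100120, Δφ=-1.3301364, Δλ=-0.9615612 rad; a=sin²(Δφ/2)+cosφ1·cosφ2·sin²(Δλ/2)=0.4719410631; c=2·atan2(√a, √(1-a))=1.514648957; dist=6371·c=9649.829 ≈ 9649.8 km; running total=42898.5 km
Leg 4 bearing: y=sinΔλ·cosφ2=-0.80206738, x=cosφ1·sinφ2-sinφ1·cosφ2·cosΔλ=-0.59459121; θ=atan2(y, x)=-126.5504° <0 so +360° → 233.4496° ≈ 233.4°
Leg 5: φ1=-0.2100120, φ2=0.5242288, Δφ=0.7342408, Δλ=1.8913575 rad; a=sin²(Δφ/2)+cosφ1·cosφ2·sin²(Δλ/2)=0.6855702934; c=2·atan2(√a, √(1-a))=1.951033364; dist=6371·c=12430.034 ≈ 12430.0 km; running total=55328.5 km
Leg 5 bearing: y=sinΔλ·cosφ2=0.82160984, x=cosφ1·sinφ2-sinφ1·cosφ2·cosΔλ=0.43267994; θ=atan2(y, x)=62.2276° ≈ 62.2°

Leg 1: dist=19439.2 km, bearing=305.8°
Leg 2: dist=3718.4 km, bearing=231.8°
Leg 3: dist=10091.1 km, bearing=338.4°
Leg 4: dist=9649.8 km, bearing=233.4°
Leg 5: dist=12430.0 km, bearing=62.2°
Total: 55328.5 km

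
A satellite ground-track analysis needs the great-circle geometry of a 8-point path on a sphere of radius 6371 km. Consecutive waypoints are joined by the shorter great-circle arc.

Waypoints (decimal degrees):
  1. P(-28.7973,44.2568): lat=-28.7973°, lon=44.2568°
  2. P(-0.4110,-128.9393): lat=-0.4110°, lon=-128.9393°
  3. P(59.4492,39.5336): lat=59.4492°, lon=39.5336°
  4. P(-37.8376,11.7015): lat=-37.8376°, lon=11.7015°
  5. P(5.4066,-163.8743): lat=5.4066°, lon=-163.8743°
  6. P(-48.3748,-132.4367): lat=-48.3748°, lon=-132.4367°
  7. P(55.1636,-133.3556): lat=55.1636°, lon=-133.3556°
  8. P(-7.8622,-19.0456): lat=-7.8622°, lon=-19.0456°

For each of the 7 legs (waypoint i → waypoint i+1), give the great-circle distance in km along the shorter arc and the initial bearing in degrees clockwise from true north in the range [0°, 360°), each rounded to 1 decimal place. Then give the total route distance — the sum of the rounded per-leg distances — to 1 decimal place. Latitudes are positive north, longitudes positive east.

Leg 1: φ1=-0.5026077, φ2=-0.0071733, Δφ=0.4954344, Δλ=-3.0228422 rad; a=sin²(Δφ/2)+cosφ1·cosφ2·sin²(Δλ/2)=0.9333399788; c=2·atan2(√a, √(1-a))=2.619304474; dist=6371·c=16687.589 ≈ 16687.6 km; running total=16687.6 km
Leg 1 bearing: y=sinΔλ·cosφ2=-0.11846851, x=cosφ1·sinφ2-sinφ1·cosφ2·cosΔλ=-0.48459371; θ=atan2(y, x)=-166.2624° <0 so +360° → 193.7376° ≈ 193.7°
Leg 2: φ1=-0.0071733, φ2=1.0375843, Δφ=1.0447576, Δλ=2.9404068 rad; a=sin²(Δφ/2)+cosφ1·cosφ2·sin²(Δλ/2)=0.7521072174; c=2·atan2(√a, √(1-a))=2.099268388; dist=6371·c=13374.439 ≈ 13374.4 km; running total=30062.0 km
Leg 2 bearing: y=sinΔλ·cosφ2=0.10157472, x=cosφ1·sinφ2-sinφ1·cosφ2·cosΔλ=0.85758404; θ=atan2(y, x)=6.7548° ≈ 6.8°
Leg 3: φ1=1.0375843, φ2=-0.6603907, Δφ=-1.6979750, Δλ=-0.4857618 rad; a=sin²(Δφ/2)+cosφ1·cosφ2·sin²(Δλ/2)=0.5866370166; c=2·atan2(√a, √(1-a))=1.744949349; dist=6371·c=11117.072 ≈ 11117.1 km; running total=41179.1 km
Leg 3 bearing: y=sinΔλ·cosφ2=-0.36872141, x=cosφ1·sinφ2-sinφ1·cosφ2·cosΔλ=-0.91324730; θ=atan2(y, x)=-158.0137° <0 so +360° → 201.9863° ≈ 202.0°
Leg 4: φ1=-0.6603907, φ2=0.0943630, Δφ=0.7547537, Δλ=-3.0643758 rad; a=sin²(Δφ/2)+cosφ1·cosφ2·sin²(Δλ/2)=0.9208475516; c=2·atan2(√a, √(1-a))=2.571211263; dist=6371·c=16381.187 ≈ 16381.2 km; running total=57560.3 km
Leg 4 bearing: y=sinΔλ·cosφ2=-0.07679696, x=cosφ1·sinφ2-sinφ1·cosφ2·cosΔλ=-0.53446383; θ=atan2(y, x)=-171.8232° <0 so +360° → 188.1768° ≈ 188.2°
Leg 5: φ1=0.0943630, φ2=-0.8442995, Δφ=-0.9386625, Δλ=0.5486896 rad; a=sin²(Δφ/2)+cosφ1·cosφ2·sin²(Δλ/2)=0.2531027308; c=2·atan2(√a, √(1-a))=1.054348301; dist=6371·c=6717.253 ≈ 6717.3 km; running total=64277.6 km
Leg 5 bearing: y=sinΔλ·cosφ2=0.34645528, x=cosφ1·sinφ2-sinφ1·cosφ2·cosΔλ=-0.79758115; θ=atan2(y, x)=156.5207° ≈ 156.5°
Leg 6: φ1=-0.8442995, φ2=0.9627864, Δφ=1.8070860, Δλ=-0.0160378 rad; a=sin²(Δφ/2)+cosφ1·cosφ2·sin²(Δλ/2)=0.6170728990; c=2·atan2(√a, √(1-a))=1.807136175; dist=6371·c=11513.265 ≈ 11513.3 km; running total=75790.9 km
Leg 6 bearing: y=sinΔλ·cosφ2=-0.00916098, x=cosφ1·sinφ2-sinφ1·cosφ2·cosΔλ=0.97215833; θ=atan2(y, x)=-0.5399° <0 so +360° → 359.4601° ≈ 359.5°
Leg 7: φ1=0.9627864, φ2=-0.1372213, Δφ=-1.1000077, Δλ=1.9950859 rad; a=sin²(Δφ/2)+cosφ1·cosφ2·sin²(Δλ/2)=0.6726140069; c=2·atan2(√a, √(1-a))=1.923278052; dist=6371·c=12253.204 ≈ 12253.2 km; running total=88044.1 km
Leg 7 bearing: y=sinΔλ·cosφ2=0.90276486, x=cosφ1·sinφ2-sinφ1·cosφ2·cosΔλ=0.25657988; θ=atan2(y, x)=74.1340° ≈ 74.1°

Leg 1: dist=16687.6 km, bearing=193.7°
Leg 2: dist=13374.4 km, bearing=6.8°
Leg 3: dist=11117.1 km, bearing=202.0°
Leg 4: dist=16381.2 km, bearing=188.2°
Leg 5: dist=6717.3 km, bearing=156.5°
Leg 6: dist=11513.3 km, bearing=359.5°
Leg 7: dist=12253.2 km, bearing=74.1°
Total: 88044.1 km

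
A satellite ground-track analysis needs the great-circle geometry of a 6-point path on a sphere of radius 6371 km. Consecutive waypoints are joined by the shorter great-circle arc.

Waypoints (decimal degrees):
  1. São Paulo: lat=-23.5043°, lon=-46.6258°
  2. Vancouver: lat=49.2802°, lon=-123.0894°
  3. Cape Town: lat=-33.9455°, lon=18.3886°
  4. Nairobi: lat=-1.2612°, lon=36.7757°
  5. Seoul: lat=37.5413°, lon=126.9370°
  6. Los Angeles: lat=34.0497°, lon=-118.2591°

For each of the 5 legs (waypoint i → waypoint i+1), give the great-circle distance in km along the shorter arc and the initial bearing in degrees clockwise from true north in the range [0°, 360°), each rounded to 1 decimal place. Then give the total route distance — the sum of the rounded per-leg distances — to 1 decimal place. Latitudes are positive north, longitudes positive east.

Leg 1: φ1=-0.4102274, φ2=0.8601017, Δφ=1.2703292, Δλ=-1.3345416 rad; a=sin²(Δφ/2)+cosφ1·cosφ2·sin²(Δλ/2)=0.5811215688; c=2·atan2(√a, √(1-a))=1.733759814; dist=6371·c=11045.784 ≈ 11045.8 km; running total=11045.8 km
Leg 1 bearing: y=sinΔλ·cosφ2=-0.63423871, x=cosφ1·sinφ2-sinφ1·cosφ2·cosΔλ=0.75592223; θ=atan2(y, x)=-39.9975° <0 so +360° → 320.0025° ≈ 320.0°
Leg 2: φ1=0.8601017, φ2=-0.5924607, Δφ=-1.4525625, Δλ=2.4692569 rad; a=sin²(Δφ/2)+cosφ1·cosφ2·sin²(Δλ/2)=0.9233101809; c=2·atan2(√a, √(1-a))=2.580398825; dist=6371·c=16439.721 ≈ 16439.7 km; running total=27485.5 km
Leg 2 bearing: y=sinΔλ·cosφ2=0.51666816, x=cosφ1·sinφ2-sinφ1·cosφ2·cosΔλ=0.12762436; θ=atan2(y, x)=76.1249° ≈ 76.1°
Leg 3: φ1=-0.5924607, φ2=-0.0220121, Δφ=0.5704486, Δλ=0.3209154 rad; a=sin²(Δφ/2)+cosφ1·cosφ2·sin²(Δλ/2)=0.1003414502; c=2·atan2(√a, √(1-a))=0.644638414; dist=6371·c=4106.991 ≈ 4107.0 km; running total=31592.5 km
Leg 3 bearing: y=sinΔλ·cosφ2=0.31535898, x=cosφ1·sinφ2-sinφ1·cosφ2·cosΔλ=0.51150845; θ=atan2(y, x)=31.6550° ≈ 31.7°
Leg 4: φ1=-0.0220121, φ2=0.6552193, Δφ=0.6772314, Δλ=1.5736115 rad; a=sin²(Δφ/2)+cosφ1·cosφ2·sin²(Δλ/2)=0.5078216479; c=2·atan2(√a, √(1-a))=1.586440261; dist=6371·c=10107.211 ≈ 10107.2 km; running total=41699.7 km
Leg 4 bearing: y=sinΔλ·cosφ2=0.79291118, x=cosφ1·sinφ2-sinφ1·cosφ2·cosΔλ=0.60913639; θ=atan2(y, x)=52.4675° ≈ 52.5°
Leg 5: φ1=0.6552193, φ2=0.5942794, Δφ=-0.0609399, Δλ=-4.2794793 rad; a=sin²(Δφ/2)+cosφ1·cosφ2·sin²(Δλ/2)=0.4672177912; c=2·atan2(√a, √(1-a))=1.505184844; dist=6371·c=9589.533 ≈ 9589.5 km; running total=51289.2 km
Leg 5 bearing: y=sinΔλ·cosφ2=0.75211737, x=cosφ1·sinφ2-sinφ1·cosφ2·cosΔλ=0.65575969; θ=atan2(y, x)=48.9153° ≈ 48.9°

Leg 1: dist=11045.8 km, bearing=320.0°
Leg 2: dist=16439.7 km, bearing=76.1°
Leg 3: dist=4107.0 km, bearing=31.7°
Leg 4: dist=10107.2 km, bearing=52.5°
Leg 5: dist=9589.5 km, bearing=48.9°
Total: 51289.2 km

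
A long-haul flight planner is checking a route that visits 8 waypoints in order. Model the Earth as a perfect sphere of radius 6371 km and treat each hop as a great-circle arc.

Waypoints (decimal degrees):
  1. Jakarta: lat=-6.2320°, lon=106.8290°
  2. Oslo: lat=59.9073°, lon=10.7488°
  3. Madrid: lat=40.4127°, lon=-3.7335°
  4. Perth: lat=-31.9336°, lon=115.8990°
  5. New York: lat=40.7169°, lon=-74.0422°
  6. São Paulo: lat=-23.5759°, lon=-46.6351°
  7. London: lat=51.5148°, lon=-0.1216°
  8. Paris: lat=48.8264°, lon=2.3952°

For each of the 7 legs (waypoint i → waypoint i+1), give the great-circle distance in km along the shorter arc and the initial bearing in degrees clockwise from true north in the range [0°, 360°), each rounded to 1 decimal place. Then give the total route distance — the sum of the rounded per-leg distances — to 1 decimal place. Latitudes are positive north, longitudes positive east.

Leg 1: dist=10945.7 km, bearing=329.7°
Leg 2: dist=2388.5 km, bearing=211.3°
Leg 3: dist=14620.2 km, bearing=100.0°
Leg 4: dist=18695.1 km, bearing=39.5°
Leg 5: dist=7690.0 km, bearing=153.2°
Leg 6: dist=9500.9 km, bearing=26.9°
Leg 7: dist=348.5 km, bearing=148.1°
Total: 64188.9 km

Leg 1: φ1=-0.1087689, φ2=1.0455796, Δφ=1.1543485, Δλ=-1.6769158 rad; a=sin²(Δφ/2)+cosφ1·cosφ2·sin²(Δλ/2)=0.5733589011; c=2·atan2(√a, √(1-a))=1.718045672; dist=6371·c=10945.669 ≈ 10945.7 km; running total=10945.7 km
Leg 1 bearing: y=sinΔλ·cosφ2=-0.49857993, x=cosφ1·sinφ2-sinφ1·cosφ2·cosΔλ=0.85433713; θ=atan2(y, x)=-30.2673° <0 so +360° → 329.7327° ≈ 329.7°
Leg 2: φ1=1.0455796, φ2=0.7053347, Δφ=-0.3402450, Δλ=-0.2527638 rad; a=sin²(Δφ/2)+cosφ1·cosφ2·sin²(Δλ/2)=0.0347288073; c=2·atan2(√a, √(1-a))=0.374905077; dist=6371·c=2388.520 ≈ 2388.5 km; running total=13334.2 km
Leg 2 bearing: y=sinΔλ·cosφ2=-0.19041026, x=cosφ1·sinφ2-sinφ1·cosφ2·cosΔλ=-0.31278555; θ=atan2(y, x)=-148.6688° <0 so +360° → 211.3312° ≈ 211.3°
Leg 3: φ1=0.7053347, φ2=-0.5573465, Δφ=-1.2626811, Δλ=2.0879810 rad; a=sin²(Δφ/2)+cosφ1·cosφ2·sin²(Δλ/2)=0.8311952915; c=2·atan2(√a, √(1-a))=2.294801628; dist=6371·c=14620.181 ≈ 14620.2 km; running total=27954.4 km
Leg 3 bearing: y=sinΔλ·cosφ2=0.73766910, x=cosφ1·sinφ2-sinφ1·cosφ2·cosΔλ=-0.13070198; θ=atan2(y, x)=100.0475° ≈ 100.0°
Leg 4: φ1=-0.5573465, φ2=0.7106440, Δφ=1.2679904, Δλ=-3.3150993 rad; a=sin²(Δφ/2)+cosφ1·cosφ2·sin²(Δλ/2)=0.9893075108; c=2·atan2(√a, √(1-a))=2.934413332; dist=6371·c=18695.147 ≈ 18695.1 km; running total=46649.5 km
Leg 4 bearing: y=sinΔλ·cosφ2=0.13084915, x=cosφ1·sinφ2-sinφ1·cosφ2·cosΔλ=0.15871717; θ=atan2(y, x)=39.5028° ≈ 39.5°
Leg 5: φ1=0.7106440, φ2=-0.4114771, Δφ=-1.1221210, Δλ=0.4783441 rad; a=sin²(Δφ/2)+cosφ1·cosφ2·sin²(Δλ/2)=0.3220997079; c=2·atan2(√a, √(1-a))=1.207025758; dist=6371·c=7689.961 ≈ 7690.0 km; running total=54339.5 km
Leg 5 bearing: y=sinΔλ·cosφ2=0.42188822, x=cosφ1·sinφ2-sinφ1·cosφ2·cosΔλ=-0.83391623; θ=atan2(y, x)=153.1646° ≈ 153.2°
Leg 6: φ1=-0.4114771, φ2=0.8991029, Δφ=1.3105800, Δλ=0.8118137 rad; a=sin²(Δφ/2)+cosφ1·cosφ2·sin²(Δλ/2)=0.4602803194; c=2·atan2(√a, √(1-a))=1.491273176; dist=6371·c=9500.901 ≈ 9500.9 km; running total=63840.4 km
Leg 6 bearing: y=sinΔλ·cosφ2=0.45151043, x=cosφ1·sinφ2-sinφ1·cosφ2·cosΔλ=0.88872252; θ=atan2(y, x)=26.9326° ≈ 26.9°
Leg 7: φ1=0.8991029, φ2=0.8521814, Δφ=-0.0469214, Δλ=0.0439264 rad; a=sin²(Δφ/2)+cosφ1·cosφ2·sin²(Δλ/2)=0.0007479023; c=2·atan2(√a, √(1-a))=0.054702427; dist=6371·c=348.509 ≈ 348.5 km; running total=64188.9 km
Leg 7 bearing: y=sinΔλ·cosφ2=0.02890936, x=cosφ1·sinφ2-sinφ1·cosφ2·cosΔλ=-0.04640712; θ=atan2(y, x)=148.0791° ≈ 148.1°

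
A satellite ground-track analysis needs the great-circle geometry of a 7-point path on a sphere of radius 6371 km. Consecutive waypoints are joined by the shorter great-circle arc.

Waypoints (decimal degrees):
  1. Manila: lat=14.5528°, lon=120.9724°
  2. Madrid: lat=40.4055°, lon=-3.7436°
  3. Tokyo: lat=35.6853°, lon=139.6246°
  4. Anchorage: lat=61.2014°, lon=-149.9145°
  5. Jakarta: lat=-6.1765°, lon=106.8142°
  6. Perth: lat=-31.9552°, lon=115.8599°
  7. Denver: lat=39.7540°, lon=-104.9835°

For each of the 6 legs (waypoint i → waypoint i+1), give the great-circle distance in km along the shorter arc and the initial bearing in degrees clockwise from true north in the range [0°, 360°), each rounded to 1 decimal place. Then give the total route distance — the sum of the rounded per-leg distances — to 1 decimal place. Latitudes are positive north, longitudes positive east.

Leg 1: φ1=0.2539943, φ2=0.7052090, Δφ=0.4512147, Δλ=-2.1767048 rad; a=sin²(Δφ/2)+cosφ1·cosφ2·sin²(Δλ/2)=0.6284405875; c=2·atan2(√a, √(1-a))=1.830590022; dist=6371·c=11662.689 ≈ 11662.7 km; running total=11662.7 km
Leg 1 bearing: y=sinΔλ·cosφ2=-0.62592195, x=cosφ1·sinφ2-sinφ1·cosφ2·cosΔλ=0.73636524; θ=atan2(y, x)=-40.3651° <0 so +360° → 319.6349° ≈ 319.6°
Leg 2: φ1=0.7052090, φ2=0.6228260, Δφ=-0.0823830, Δλ=2.5022471 rad; a=sin²(Δφ/2)+cosφ1·cosφ2·sin²(Δλ/2)=0.5591112628; c=2·atan2(√a, √(1-a))=1.689295990; dist=6371·c=10762.505 ≈ 10762.5 km; running total=22425.2 km
Leg 2 bearing: y=sinΔλ·cosφ2=0.48463548, x=cosφ1·sinφ2-sinφ1·cosφ2·cosΔλ=0.86669019; θ=atan2(y, x)=29.2130° ≈ 29.2°
Leg 3: φ1=0.6228260, φ2=1.0681659, Δφ=0.4453400, Δλ=-5.0534106 rad; a=sin²(Δφ/2)+cosφ1·cosφ2·sin²(Δλ/2)=0.1789757004; c=2·atan2(√a, √(1-a))=0.873628946; dist=6371·c=5565.890 ≈ 5565.9 km; running total=27991.1 km
Leg 3 bearing: y=sinΔλ·cosφ2=0.45399097, x=cosφ1·sinφ2-sinφ1·cosφ2·cosΔλ=0.61779106; θ=atan2(y, x)=36.3107° ≈ 36.3°
Leg 4: φ1=1.0681659, φ2=-0.1078003, Δφ=-1.1759662, Δλ=4.4807611 rad; a=sin²(Δφ/2)+cosφ1·cosφ2·sin²(Δλ/2)=0.6021150457; c=2·atan2(√a, √(1-a))=1.776473484; dist=6371·c=11317.913 ≈ 11317.9 km; running total=39309.0 km
Leg 4 bearing: y=sinΔλ·cosφ2=-0.96764419, x=cosφ1·sinφ2-sinφ1·cosφ2·cosΔλ=0.14817153; θ=atan2(y, x)=-81.2941° <0 so +360° → 278.7059° ≈ 278.7°
Leg 5: φ1=-0.1078003, φ2=-0.5577235, Δφ=-0.4499232, Δλ=0.1578772 rad; a=sin²(Δφ/2)+cosφ1·cosφ2·sin²(Δλ/2)=0.0550051744; c=2·atan2(√a, √(1-a))=0.473473853; dist=6371·c=3016.502 ≈ 3016.5 km; running total=42325.5 km
Leg 5 bearing: y=sinΔλ·cosφ2=0.13339710, x=cosφ1·sinφ2-sinφ1·cosφ2·cosΔλ=-0.43603169; θ=atan2(y, x)=162.9893° ≈ 163.0°
Leg 6: φ1=-0.5577235, φ2=0.6938382, Δφ=1.2515616, Δλ=-3.8544445 rad; a=sin²(Δφ/2)+cosφ1·cosφ2·sin²(Δλ/2)=0.9159583476; c=2·atan2(√a, √(1-a))=2.553349244; dist=6371·c=16267.388 ≈ 16267.4 km; running total=58592.9 km
Leg 6 bearing: y=sinΔλ·cosφ2=0.50278861, x=cosφ1·sinφ2-sinφ1·cosφ2·cosΔλ=0.23477271; θ=atan2(y, x)=64.9702° ≈ 65.0°

Leg 1: dist=11662.7 km, bearing=319.6°
Leg 2: dist=10762.5 km, bearing=29.2°
Leg 3: dist=5565.9 km, bearing=36.3°
Leg 4: dist=11317.9 km, bearing=278.7°
Leg 5: dist=3016.5 km, bearing=163.0°
Leg 6: dist=16267.4 km, bearing=65.0°
Total: 58592.9 km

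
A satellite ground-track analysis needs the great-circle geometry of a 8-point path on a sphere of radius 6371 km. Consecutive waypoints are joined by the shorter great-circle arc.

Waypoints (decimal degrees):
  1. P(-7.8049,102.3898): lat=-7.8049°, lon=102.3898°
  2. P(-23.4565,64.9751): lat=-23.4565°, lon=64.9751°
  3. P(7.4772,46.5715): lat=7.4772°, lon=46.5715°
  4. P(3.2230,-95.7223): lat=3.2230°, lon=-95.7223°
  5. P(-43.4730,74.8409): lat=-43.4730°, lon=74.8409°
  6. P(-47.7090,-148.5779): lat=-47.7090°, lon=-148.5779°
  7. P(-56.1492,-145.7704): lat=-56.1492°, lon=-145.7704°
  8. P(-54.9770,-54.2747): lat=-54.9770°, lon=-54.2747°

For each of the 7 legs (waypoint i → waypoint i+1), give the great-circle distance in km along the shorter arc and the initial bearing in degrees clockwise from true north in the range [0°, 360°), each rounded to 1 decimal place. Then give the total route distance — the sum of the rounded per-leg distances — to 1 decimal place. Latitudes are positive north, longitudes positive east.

Leg 1: dist=4348.9 km, bearing=242.1°
Leg 2: dist=3978.8 km, bearing=327.6°
Leg 3: dist=15665.6 km, bearing=284.6°
Leg 4: dist=15443.7 km, bearing=169.6°
Leg 5: dist=9020.8 km, bearing=152.1°
Leg 6: dist=957.8 km, bearing=169.5°
Leg 7: dist=5314.8 km, bearing=129.2°
Total: 54730.4 km

Leg 1: φ1=-0.1362212, φ2=-0.4093932, Δφ=-0.2731720, Δλ=-0.6530097 rad; a=sin²(Δφ/2)+cosφ1·cosφ2·sin²(Δλ/2)=0.1120354386; c=2·atan2(√a, √(1-a))=0.682609682; dist=6371·c=4348.906 ≈ 4348.9 km; running total=4348.9 km
Leg 1 bearing: y=sinΔλ·cosφ2=-0.55737080, x=cosφ1·sinφ2-sinφ1·cosφ2·cosΔλ=-0.29541798; θ=atan2(y, x)=-117.9245° <0 so +360° → 242.0755° ≈ 242.1°
Leg 2: φ1=-0.4093932, φ2=0.1305018, Δφ=0.5398949, Δλ=-0.3212034 rad; a=sin²(Δφ/2)+cosφ1·cosφ2·sin²(Δλ/2)=0.0943778856; c=2·atan2(√a, √(1-a))=0.624519391; dist=6371·c=3978.813 ≈ 3978.8 km; running total=8327.7 km
Leg 2 bearing: y=sinΔλ·cosφ2=-0.31302410, x=cosφ1·sinφ2-sinφ1·cosφ2·cosΔλ=0.49386103; θ=atan2(y, x)=-32.3678° <0 so +360° → 327.6322° ≈ 327.6°
Leg 3: φ1=0.1305018, φ2=0.0562520, Δφ=-0.0742498, Δλ=-2.4834953 rad; a=sin²(Δφ/2)+cosφ1·cosφ2·sin²(Δλ/2)=0.8879364362; c=2·atan2(√a, √(1-a))=2.458893806; dist=6371·c=15665.612 ≈ 15665.6 km; running total=23993.3 km
Leg 3 bearing: y=sinΔλ·cosφ2=-0.61064525, x=cosφ1·sinφ2-sinφ1·cosφ2·cosΔλ=0.15853599; θ=atan2(y, x)=-75.4462° <0 so +360° → 284.5538° ≈ 284.6°
Leg 4: φ1=0.0562520, φ2=-0.7587470, Δφ=-0.8149989, Δλ=2.9768894 rad; a=sin²(Δφ/2)+cosφ1·cosφ2·sin²(Δλ/2)=0.8767135824; c=2·atan2(√a, √(1-a))=2.424055126; dist=6371·c=15443.655 ≈ 15443.7 km; running total=39437.0 km
Leg 4 bearing: y=sinΔλ·cosφ2=0.11898525, x=cosφ1·sinφ2-sinφ1·cosφ2·cosΔλ=-0.64667613; θ=atan2(y, x)=169.5745° ≈ 169.6°
Leg 5: φ1=-0.7587470, φ2=-0.8326791, Δφ=-0.0739321, Δλ=-3.8993937 rad; a=sin²(Δφ/2)+cosφ1·cosφ2·sin²(Δλ/2)=0.4228712568; c=2·atan2(√a, √(1-a))=1.415920426; dist=6371·c=9020.829 ≈ 9020.8 km; running total=48457.8 km
Leg 5 bearing: y=sinΔλ·cosφ2=0.46249906, x=cosφ1·sinφ2-sinφ1·cosφ2·cosΔλ=-0.87309750; θ=atan2(y, x)=152.0888° ≈ 152.1°
Leg 6: φ1=-0.8326791, φ2=-0.9799884, Δφ=-0.1473093, Δλ=0.0490001 rad; a=sin²(Δφ/2)+cosφ1·cosφ2·sin²(Δλ/2)=0.0056401475; c=2·atan2(√a, √(1-a))=0.150343384; dist=6371·c=957.838 ≈ 957.8 km; running total=49415.6 km
Leg 6 bearing: y=sinΔλ·cosφ2=0.02728372, x=cosφ1·sinφ2-sinφ1·cosφ2·cosΔλ=-0.14727167; θ=atan2(y, x)=169.5043° ≈ 169.5°
Leg 7: φ1=-0.9799884, φ2=-0.9595297, Δφ=0.0204587, Δλ=1.5969012 rad; a=sin²(Δφ/2)+cosφ1·cosφ2·sin²(Δλ/2)=0.1641186508; c=2·atan2(√a, √(1-a))=0.834210539; dist=6371·c=5314.755 ≈ 5314.8 km; running total=54730.4 km
Leg 7 bearing: y=sinΔλ·cosφ2=0.57370968, x=cosφ1·sinφ2-sinφ1·cosφ2·cosΔλ=-0.46860653; θ=atan2(y, x)=129.2420° ≈ 129.2°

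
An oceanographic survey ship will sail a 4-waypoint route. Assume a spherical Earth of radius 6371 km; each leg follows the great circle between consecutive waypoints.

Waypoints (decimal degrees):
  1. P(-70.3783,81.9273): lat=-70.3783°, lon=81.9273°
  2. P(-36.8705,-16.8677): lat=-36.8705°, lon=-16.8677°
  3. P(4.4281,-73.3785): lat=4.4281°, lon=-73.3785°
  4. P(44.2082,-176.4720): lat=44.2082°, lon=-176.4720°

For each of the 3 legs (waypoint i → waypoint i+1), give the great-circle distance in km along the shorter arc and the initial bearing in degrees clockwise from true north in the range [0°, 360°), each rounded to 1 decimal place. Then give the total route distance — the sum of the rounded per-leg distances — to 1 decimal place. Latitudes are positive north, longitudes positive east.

Leg 1: φ1=-1.2283331, φ2=-0.6435116, Δφ=0.5848214, Δλ=-1.7242980 rad; a=sin²(Δφ/2)+cosφ1·cosφ2·sin²(Δλ/2)=0.2379547595; c=2·atan2(√a, √(1-a))=1.019149499; dist=6371·c=6493.001 ≈ 6493.0 km; running total=6493.0 km
Leg 1 bearing: y=sinΔλ·cosφ2=-0.79058715, x=cosφ1·sinφ2-sinφ1·cosφ2·cosΔλ=-0.31670353; θ=atan2(y, x)=-111.8307° <0 so +360° → 248.1693° ≈ 248.2°
Leg 2: φ1=-0.6435116, φ2=0.0772849, Δφ=0.7207965, Δλ=-0.9862995 rad; a=sin²(Δφ/2)+cosφ1·cosφ2·sin²(Δλ/2)=0.3031113700; c=2·atan2(√a, √(1-a))=1.166059069; dist=6371·c=7428.962 ≈ 7429.0 km; running total=13922.0 km
Leg 2 bearing: y=sinΔλ·cosφ2=-0.83150039, x=cosφ1·sinφ2-sinφ1·cosφ2·cosΔλ=0.39185019; θ=atan2(y, x)=-64.7675° <0 so +360° → 295.2325° ≈ 295.2°
Leg 3: φ1=0.0772849, φ2=0.7715786, Δφ=0.6942937, Δλ=-1.7993210 rad; a=sin²(Δφ/2)+cosφ1·cosφ2·sin²(Δλ/2)=0.5540337651; c=2·atan2(√a, √(1-a))=1.679075316; dist=6371·c=10697.389 ≈ 10697.4 km; running total=24619.4 km
Leg 3 bearing: y=sinΔλ·cosφ2=-0.69817494, x=cosφ1·sinφ2-sinφ1·cosφ2·cosΔλ=0.70772393; θ=atan2(y, x)=-44.6108° <0 so +360° → 315.3892° ≈ 315.4°

Leg 1: dist=6493.0 km, bearing=248.2°
Leg 2: dist=7429.0 km, bearing=295.2°
Leg 3: dist=10697.4 km, bearing=315.4°
Total: 24619.4 km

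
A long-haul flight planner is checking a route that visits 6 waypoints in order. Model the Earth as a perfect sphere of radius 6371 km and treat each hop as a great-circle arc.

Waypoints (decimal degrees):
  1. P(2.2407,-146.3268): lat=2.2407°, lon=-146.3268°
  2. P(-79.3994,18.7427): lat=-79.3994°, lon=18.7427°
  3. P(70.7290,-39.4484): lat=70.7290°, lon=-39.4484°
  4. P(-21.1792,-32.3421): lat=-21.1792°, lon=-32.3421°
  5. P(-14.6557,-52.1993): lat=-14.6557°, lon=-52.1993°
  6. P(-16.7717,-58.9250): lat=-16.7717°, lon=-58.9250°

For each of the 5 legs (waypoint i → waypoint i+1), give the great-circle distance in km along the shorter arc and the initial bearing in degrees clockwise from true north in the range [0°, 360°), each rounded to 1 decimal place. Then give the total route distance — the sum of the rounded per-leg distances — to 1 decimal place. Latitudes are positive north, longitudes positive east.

Leg 1: dist=11394.9 km, bearing=177.2°
Leg 2: dist=17081.6 km, bearing=320.9°
Leg 3: dist=10234.8 km, bearing=173.4°
Leg 4: dist=2220.3 km, bearing=285.8°
Leg 5: dist=757.3 km, bearing=251.0°
Total: 41688.9 km

Leg 1: φ1=0.0391076, φ2=-1.3857810, Δφ=-1.4248885, Δλ=2.8810063 rad; a=sin²(Δφ/2)+cosφ1·cosφ2·sin²(Δλ/2)=0.6080226898; c=2·atan2(√a, √(1-a))=1.788558695; dist=6371·c=11394.907 ≈ 11394.9 km; running total=11394.9 km
Leg 1 bearing: y=sinΔλ·cosφ2=0.04739720, x=cosφ1·sinφ2-sinφ1·cosφ2·cosΔλ=-0.97523223; θ=atan2(y, x)=177.2176° ≈ 177.2°
Leg 2: φ1=-1.3857810, φ2=1.2344539, Δφ=2.6202349, Δλ=-1.0156263 rad; a=sin²(Δφ/2)+cosφ1·cosφ2·sin²(Δλ/2)=0.9479280803; c=2·atan2(√a, √(1-a))=2.681150599; dist=6371·c=17081.610 ≈ 17081.6 km; running total=28476.5 km
Leg 2 bearing: y=sinΔλ·cosφ2=-0.28046872, x=cosφ1·sinφ2-sinφ1·cosφ2·cosΔλ=0.34464335; θ=atan2(y, x)=-39.1385° <0 so +360° → 320.8615° ≈ 320.9°
Leg 3: φ1=1.2344539, φ2=-0.3696468, Δφ=-1.6041007, Δλ=0.1240283 rad; a=sin²(Δφ/2)+cosφ1·cosφ2·sin²(Δλ/2)=0.5178311017; c=2·atan2(√a, √(1-a))=1.606466094; dist=6371·c=10234.795 ≈ 10234.8 km; running total=38711.3 km
Leg 3 bearing: y=sinΔλ·cosφ2=0.11535456, x=cosφ1·sinφ2-sinφ1·cosφ2·cosΔλ=-0.99268400; θ=atan2(y, x)=173.3717° ≈ 173.4°
Leg 4: φ1=-0.3696468, φ2=-0.2557902, Δφ=0.1138566, Δλ=-0.3465735 rad; a=sin²(Δφ/2)+cosφ1·cosφ2·sin²(Δλ/2)=0.0300562883; c=2·atan2(√a, √(1-a))=0.348495839; dist=6371·c=2220.267 ≈ 2220.3 km; running total=40931.6 km
Leg 4 bearing: y=sinΔλ·cosφ2=-0.32862521, x=cosφ1·sinφ2-sinφ1·cosφ2·cosΔλ=0.09282834; θ=atan2(y, x)=-74.2264° <0 so +360° → 285.7736° ≈ 285.8°
Leg 5: φ1=-0.2557902, φ2=-0.2927214, Δφ=-0.0369312, Δλ=-0.1173856 rad; a=sin²(Δφ/2)+cosφ1·cosφ2·sin²(Δλ/2)=0.0035282706; c=2·atan2(√a, √(1-a))=0.118868466; dist=6371·c=757.311 ≈ 757.3 km; running total=41688.9 km
Leg 5 bearing: y=sinΔλ·cosφ2=-0.11213434, x=cosφ1·sinφ2-sinφ1·cosφ2·cosΔλ=-0.03858987; θ=atan2(y, x)=-108.9904° <0 so +360° → 251.0096° ≈ 251.0°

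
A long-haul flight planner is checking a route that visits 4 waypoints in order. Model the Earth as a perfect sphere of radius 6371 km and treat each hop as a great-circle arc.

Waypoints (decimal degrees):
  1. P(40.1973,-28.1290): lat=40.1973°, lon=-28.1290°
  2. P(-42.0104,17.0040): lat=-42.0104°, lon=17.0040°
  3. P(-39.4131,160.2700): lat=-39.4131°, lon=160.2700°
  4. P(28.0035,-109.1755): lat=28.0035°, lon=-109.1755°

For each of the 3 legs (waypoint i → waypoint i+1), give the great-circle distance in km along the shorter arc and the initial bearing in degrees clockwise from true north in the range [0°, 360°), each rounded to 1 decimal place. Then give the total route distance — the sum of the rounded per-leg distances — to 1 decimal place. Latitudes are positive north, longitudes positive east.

Leg 1: φ1=0.7015752, φ2=-0.7332198, Δφ=-1.4347950, Δλ=0.7877195 rad; a=sin²(Δφ/2)+cosφ1·cosφ2·sin²(Δλ/2)=0.5157895472; c=2·atan2(√a, √(1-a))=1.602380672; dist=6371·c=10208.767 ≈ 10208.8 km; running total=10208.8 km
Leg 1 bearing: y=sinΔλ·cosφ2=0.52661503, x=cosφ1·sinφ2-sinφ1·cosφ2·cosΔλ=-0.84951714; θ=atan2(y, x)=148.2053° ≈ 148.2°
Leg 2: φ1=-0.7332198, φ2=-0.6878884, Δφ=0.0453314, Δλ=2.5004634 rad; a=sin²(Δφ/2)+cosφ1·cosφ2·sin²(Δλ/2)=0.5175675949; c=2·atan2(√a, √(1-a))=1.605938750; dist=6371·c=10231.436 ≈ 10231.4 km; running total=20440.2 km
Leg 2 bearing: y=sinΔλ·cosφ2=0.46208578, x=cosφ1·sinφ2-sinφ1·cosφ2·cosΔλ=-0.88613896; θ=atan2(y, x)=152.4598° ≈ 152.5°
Leg 3: φ1=-0.6878884, φ2=0.4887533, Δφ=1.1766416, Δλ=-4.7027111 rad; a=sin²(Δφ/2)+cosφ1·cosφ2·sin²(Δλ/2)=0.6523532922; c=2·atan2(√a, √(1-a))=1.880426676; dist=6371·c=11980.198 ≈ 11980.2 km; running total=32420.4 km
Leg 3 bearing: y=sinΔλ·cosφ2=0.88287757, x=cosφ1·sinφ2-sinφ1·cosφ2·cosΔλ=0.35732492; θ=atan2(y, x)=67.9655° ≈ 68.0°

Leg 1: dist=10208.8 km, bearing=148.2°
Leg 2: dist=10231.4 km, bearing=152.5°
Leg 3: dist=11980.2 km, bearing=68.0°
Total: 32420.4 km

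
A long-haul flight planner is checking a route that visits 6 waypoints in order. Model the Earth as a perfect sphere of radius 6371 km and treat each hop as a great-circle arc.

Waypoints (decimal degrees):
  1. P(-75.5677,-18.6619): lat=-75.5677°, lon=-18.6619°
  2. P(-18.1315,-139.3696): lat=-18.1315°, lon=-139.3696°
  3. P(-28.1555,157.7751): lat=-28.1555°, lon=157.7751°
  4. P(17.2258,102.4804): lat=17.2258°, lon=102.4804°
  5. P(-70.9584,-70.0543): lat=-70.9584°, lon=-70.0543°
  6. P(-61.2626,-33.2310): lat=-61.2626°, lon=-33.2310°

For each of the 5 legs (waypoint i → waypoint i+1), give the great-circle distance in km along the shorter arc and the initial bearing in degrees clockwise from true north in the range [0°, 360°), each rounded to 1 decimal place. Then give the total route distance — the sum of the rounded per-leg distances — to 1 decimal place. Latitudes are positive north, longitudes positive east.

Leg 1: φ1=-1.3189052, φ2=-0.3164544, Δφ=1.0024508, Δλ=-2.1067468 rad; a=sin²(Δφ/2)+cosφ1·cosφ2·sin²(Δλ/2)=0.4097880910; c=2·atan2(√a, √(1-a))=1.389379003; dist=6371·c=8851.734 ≈ 8851.7 km; running total=8851.7 km
Leg 1 bearing: y=sinΔλ·cosφ2=-0.81709091, x=cosφ1·sinφ2-sinφ1·cosφ2·cosΔλ=-0.54754880; θ=atan2(y, x)=-123.8268° <0 so +360° → 236.1732° ≈ 236.2°
Leg 2: φ1=-0.3164544, φ2=-0.4914062, Δφ=-0.1749518, Δλ=5.1861534 rad; a=sin²(Δφ/2)+cosφ1·cosφ2·sin²(Δλ/2)=0.2354385554; c=2·atan2(√a, √(1-a))=1.013229759; dist=6371·c=6455.287 ≈ 6455.3 km; running total=15307.0 km
Leg 2 bearing: y=sinΔλ·cosφ2=-0.78456052, x=cosφ1·sinφ2-sinφ1·cosφ2·cosΔλ=-0.32325494; θ=atan2(y, x)=-112.3927° <0 so +360° → 247.6073° ≈ 247.6°
Leg 3: φ1=-0.4914062, φ2=0.3006469, Δφ=0.7920531, Δλ=-0.9650746 rad; a=sin²(Δφ/2)+cosφ1·cosφ2·sin²(Δλ/2)=0.3301350832; c=2·atan2(√a, √(1-a))=1.224166695; dist=6371·c=7799.166 ≈ 7799.2 km; running total=23106.2 km
Leg 3 bearing: y=sinΔλ·cosφ2=-0.78521656, x=cosφ1·sinφ2-sinφ1·cosφ2·cosΔλ=0.51770512; θ=atan2(y, x)=-56.6025° <0 so +360° → 303.3975° ≈ 303.4°
Leg 4: φ1=0.3006469, φ2=-1.2384577, Δφ=-1.5391046, Δλ=-3.0112986 rad; a=sin²(Δφ/2)+cosφ1·cosφ2·sin²(Δλ/2)=0.7944565745; c=2·atan2(√a, √(1-a))=2.200509722; dist=6371·c=14019.447 ≈ 14019.4 km; running total=37125.6 km
Leg 4 bearing: y=sinΔλ·cosφ2=-0.04238886, x=cosφ1·sinφ2-sinφ1·cosφ2·cosΔλ=-0.80708394; θ=atan2(y, x)=-176.9935° <0 so +360° → 183.0065° ≈ 183.0°
Leg 5: φ1=-1.2384577, φ2=-1.0692341, Δφ=0.1692236, Δλ=0.6426878 rad; a=sin²(Δφ/2)+cosφ1·cosφ2·sin²(Δλ/2)=0.0227900279; c=2·atan2(√a, √(1-a))=0.303086074; dist=6371·c=1930.961 ≈ 1931.0 km; running total=39056.6 km
Leg 5 bearing: y=sinΔλ·cosφ2=0.28816466, x=cosφ1·sinφ2-sinφ1·cosφ2·cosΔλ=0.07774123; θ=atan2(y, x)=74.9021° ≈ 74.9°

Leg 1: dist=8851.7 km, bearing=236.2°
Leg 2: dist=6455.3 km, bearing=247.6°
Leg 3: dist=7799.2 km, bearing=303.4°
Leg 4: dist=14019.4 km, bearing=183.0°
Leg 5: dist=1931.0 km, bearing=74.9°
Total: 39056.6 km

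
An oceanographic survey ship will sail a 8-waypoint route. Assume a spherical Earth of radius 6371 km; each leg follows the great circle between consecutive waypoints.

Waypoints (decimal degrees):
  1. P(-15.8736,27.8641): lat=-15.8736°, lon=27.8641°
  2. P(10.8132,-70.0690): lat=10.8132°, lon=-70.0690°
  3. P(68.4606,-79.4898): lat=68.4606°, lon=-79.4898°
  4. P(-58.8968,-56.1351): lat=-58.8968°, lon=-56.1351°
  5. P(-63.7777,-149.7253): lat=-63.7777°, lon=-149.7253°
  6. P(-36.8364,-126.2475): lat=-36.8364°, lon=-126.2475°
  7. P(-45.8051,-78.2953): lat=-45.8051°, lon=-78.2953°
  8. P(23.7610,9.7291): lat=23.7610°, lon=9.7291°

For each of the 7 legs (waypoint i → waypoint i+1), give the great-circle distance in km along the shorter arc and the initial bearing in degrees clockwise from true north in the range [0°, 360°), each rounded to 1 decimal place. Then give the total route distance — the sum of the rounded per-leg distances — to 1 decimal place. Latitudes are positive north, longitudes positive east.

Leg 1: φ1=-0.2770466, φ2=0.1887259, Δφ=0.4657725, Δλ=-1.7092550 rad; a=sin²(Δφ/2)+cosφ1·cosφ2·sin²(Δλ/2)=0.5908551681; c=2·atan2(√a, √(1-a))=1.753521791; dist=6371·c=11171.687 ≈ 11171.7 km; running total=11171.7 km
Leg 1 bearing: y=sinΔλ·cosφ2=-0.97284388, x=cosφ1·sinφ2-sinφ1·cosφ2·cosΔλ=0.14337414; θ=atan2(y, x)=-81.6163° <0 so +360° → 278.3837° ≈ 278.4°
Leg 2: φ1=0.1887259, φ2=1.1948629, Δφ=1.0061369, Δλ=-0.1644240 rad; a=sin²(Δφ/2)+cosφ1·cosφ2·sin²(Δλ/2)=0.2348678343; c=2·atan2(√a, √(1-a))=1.011884019; dist=6371·c=6446.713 ≈ 6446.7 km; running total=17618.4 km
Leg 2 bearing: y=sinΔλ·cosφ2=-0.06009514, x=cosφ1·sinφ2-sinφ1·cosφ2·cosΔλ=0.84569990; θ=atan2(y, x)=-4.0646° <0 so +360° → 355.9354° ≈ 355.9°
Leg 3: φ1=1.1948629, φ2=-1.0279431, Δφ=-2.2228060, Δλ=0.4076164 rad; a=sin²(Δφ/2)+cosφ1·cosφ2·sin²(Δλ/2)=0.8111620097; c=2·atan2(√a, √(1-a))=2.242504546; dist=6371·c=14286.996 ≈ 14287.0 km; running total=31905.4 km
Leg 3 bearing: y=sinΔλ·cosφ2=0.20478421, x=cosφ1·sinφ2-sinφ1·cosφ2·cosΔλ=-0.75549735; θ=atan2(y, x)=164.8339° ≈ 164.8°
Leg 4: φ1=-1.0279431, φ2=-1.1131309, Δφ=-0.0851878, Δλ=-1.6334571 rad; a=sin²(Δφ/2)+cosφ1·cosφ2·sin²(Δλ/2)=0.1230867460; c=2·atan2(√a, √(1-a))=0.716929979; dist=6371·c=4567.561 ≈ 4567.6 km; running total=36473.0 km
Leg 4 bearing: y=sinΔλ·cosφ2=-0.44098788, x=cosφ1·sinφ2-sinφ1·cosφ2·cosΔλ=-0.48710911; θ=atan2(y, x)=-137.8449° <0 so +360° → 222.1551° ≈ 222.2°
Leg 5: φ1=-1.1131309, φ2=-0.6429165, Δφ=0.4702144, Δλ=0.4097649 rad; a=sin²(Δφ/2)+cosφ1·cosφ2·sin²(Δλ/2)=0.0689025016; c=2·atan2(√a, √(1-a))=0.531209500; dist=6371·c=3384.336 ≈ 3384.3 km; running total=39857.3 km
Leg 5 bearing: y=sinΔλ·cosφ2=0.31885467, x=cosφ1·sinφ2-sinφ1·cosφ2·cosΔλ=0.39363878; θ=atan2(y, x)=39.0081° ≈ 39.0°
Leg 6: φ1=-0.6429165, φ2=-0.7994498, Δφ=-0.1565333, Δλ=0.8369238 rad; a=sin²(Δφ/2)+cosφ1·cosφ2·sin²(Δλ/2)=0.0982405181; c=2·atan2(√a, √(1-a))=0.637613022; dist=6371·c=4062.233 ≈ 4062.2 km; running total=43919.5 km
Leg 6 bearing: y=sinΔλ·cosφ2=0.51765789, x=cosφ1·sinφ2-sinφ1·cosφ2·cosΔλ=-0.29391765; θ=atan2(y, x)=119.5872° ≈ 119.6°
Leg 7: φ1=-0.7994498, φ2=0.4147077, Δφ=1.2141575, Δλ=1.5363156 rad; a=sin²(Δφ/2)+cosφ1·cosφ2·sin²(Δλ/2)=0.6334448165; c=2·atan2(√a, √(1-a))=1.840960474; dist=6371·c=11728.759 ≈ 11728.8 km; running total=55648.3 km
Leg 7 bearing: y=sinΔλ·cosφ2=0.91469012, x=cosφ1·sinφ2-sinφ1·cosφ2·cosΔλ=0.30349942; θ=atan2(y, x)=71.6439° ≈ 71.6°

Leg 1: dist=11171.7 km, bearing=278.4°
Leg 2: dist=6446.7 km, bearing=355.9°
Leg 3: dist=14287.0 km, bearing=164.8°
Leg 4: dist=4567.6 km, bearing=222.2°
Leg 5: dist=3384.3 km, bearing=39.0°
Leg 6: dist=4062.2 km, bearing=119.6°
Leg 7: dist=11728.8 km, bearing=71.6°
Total: 55648.3 km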